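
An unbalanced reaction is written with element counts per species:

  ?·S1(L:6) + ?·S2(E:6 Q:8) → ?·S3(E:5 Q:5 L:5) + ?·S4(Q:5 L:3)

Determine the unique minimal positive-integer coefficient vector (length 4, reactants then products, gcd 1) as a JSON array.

E: 6·0+5·6 = 30 | 6·5+2·0 = 30
Q: 6·0+5·8 = 40 | 6·5+2·5 = 40
L: 6·6+5·0 = 36 | 6·5+2·3 = 36
gcd(6,5,6,2) = 1

Coefficients: [6, 5, 6, 2]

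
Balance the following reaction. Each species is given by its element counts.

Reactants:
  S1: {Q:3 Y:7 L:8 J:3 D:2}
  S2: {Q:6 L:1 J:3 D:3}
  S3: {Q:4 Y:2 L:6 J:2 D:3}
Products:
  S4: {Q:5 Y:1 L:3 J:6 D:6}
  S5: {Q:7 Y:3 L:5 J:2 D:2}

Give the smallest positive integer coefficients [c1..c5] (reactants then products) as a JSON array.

Q: 2·3+6·6+2·4 = 50 | 3·5+5·7 = 50
Y: 2·7+6·0+2·2 = 18 | 3·1+5·3 = 18
L: 2·8+6·1+2·6 = 34 | 3·3+5·5 = 34
J: 2·3+6·3+2·2 = 28 | 3·6+5·2 = 28
D: 2·2+6·3+2·3 = 28 | 3·6+5·2 = 28
gcd(2,6,2,3,5) = 1

Coefficients: [2, 6, 2, 3, 5]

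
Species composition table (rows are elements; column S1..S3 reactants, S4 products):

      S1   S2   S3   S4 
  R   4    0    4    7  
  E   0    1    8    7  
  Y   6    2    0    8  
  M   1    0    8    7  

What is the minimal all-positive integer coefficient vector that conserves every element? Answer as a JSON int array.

R: 4·4+4·0+3·4 = 28 | 4·7 = 28
E: 4·0+4·1+3·8 = 28 | 4·7 = 28
Y: 4·6+4·2+3·0 = 32 | 4·8 = 32
M: 4·1+4·0+3·8 = 28 | 4·7 = 28
gcd(4,4,3,4) = 1

Coefficients: [4, 4, 3, 4]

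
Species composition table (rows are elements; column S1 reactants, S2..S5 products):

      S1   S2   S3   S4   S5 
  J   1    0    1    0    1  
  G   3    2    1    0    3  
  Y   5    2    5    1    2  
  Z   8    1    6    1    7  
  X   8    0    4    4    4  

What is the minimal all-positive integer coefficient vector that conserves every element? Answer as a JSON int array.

Coefficients: [5, 2, 2, 5, 3]

J: 5·1 = 5 | 2·0+2·1+5·0+3·1 = 5
G: 5·3 = 15 | 2·2+2·1+5·0+3·3 = 15
Y: 5·5 = 25 | 2·2+2·5+5·1+3·2 = 25
Z: 5·8 = 40 | 2·1+2·6+5·1+3·7 = 40
X: 5·8 = 40 | 2·0+2·4+5·4+3·4 = 40
gcd(5,2,2,5,3) = 1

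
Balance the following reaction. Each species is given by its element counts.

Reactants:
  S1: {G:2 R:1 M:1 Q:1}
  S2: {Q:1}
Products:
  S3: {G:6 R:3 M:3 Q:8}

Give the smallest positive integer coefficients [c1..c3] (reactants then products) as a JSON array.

G: 3·2+5·0 = 6 | 1·6 = 6
R: 3·1+5·0 = 3 | 1·3 = 3
M: 3·1+5·0 = 3 | 1·3 = 3
Q: 3·1+5·1 = 8 | 1·8 = 8
gcd(3,5,1) = 1

Coefficients: [3, 5, 1]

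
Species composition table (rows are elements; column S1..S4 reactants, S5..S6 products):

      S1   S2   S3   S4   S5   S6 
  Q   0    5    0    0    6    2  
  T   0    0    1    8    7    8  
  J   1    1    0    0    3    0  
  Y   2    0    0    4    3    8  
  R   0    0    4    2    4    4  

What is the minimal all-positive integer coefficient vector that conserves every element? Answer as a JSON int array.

Coefficients: [6, 6, 4, 6, 4, 3]

Q: 6·0+6·5+4·0+6·0 = 30 | 4·6+3·2 = 30
T: 6·0+6·0+4·1+6·8 = 52 | 4·7+3·8 = 52
J: 6·1+6·1+4·0+6·0 = 12 | 4·3+3·0 = 12
Y: 6·2+6·0+4·0+6·4 = 36 | 4·3+3·8 = 36
R: 6·0+6·0+4·4+6·2 = 28 | 4·4+3·4 = 28
gcd(6,6,4,6,4,3) = 1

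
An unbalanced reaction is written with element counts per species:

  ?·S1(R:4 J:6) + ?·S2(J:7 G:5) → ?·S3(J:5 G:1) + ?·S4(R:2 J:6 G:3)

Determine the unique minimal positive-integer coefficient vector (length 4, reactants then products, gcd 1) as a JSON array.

Coefficients: [3, 4, 2, 6]

R: 3·4+4·0 = 12 | 2·0+6·2 = 12
J: 3·6+4·7 = 46 | 2·5+6·6 = 46
G: 3·0+4·5 = 20 | 2·1+6·3 = 20
gcd(3,4,2,6) = 1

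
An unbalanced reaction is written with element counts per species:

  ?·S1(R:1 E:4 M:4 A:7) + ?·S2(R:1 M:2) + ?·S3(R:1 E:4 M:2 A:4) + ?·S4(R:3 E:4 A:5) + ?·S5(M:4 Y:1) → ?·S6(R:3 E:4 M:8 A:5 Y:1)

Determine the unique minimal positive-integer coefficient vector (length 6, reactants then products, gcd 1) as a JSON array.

Coefficients: [1, 6, 2, 2, 5, 5]

R: 1·1+6·1+2·1+2·3+5·0 = 15 | 5·3 = 15
E: 1·4+6·0+2·4+2·4+5·0 = 20 | 5·4 = 20
M: 1·4+6·2+2·2+2·0+5·4 = 40 | 5·8 = 40
A: 1·7+6·0+2·4+2·5+5·0 = 25 | 5·5 = 25
Y: 1·0+6·0+2·0+2·0+5·1 = 5 | 5·1 = 5
gcd(1,6,2,2,5,5) = 1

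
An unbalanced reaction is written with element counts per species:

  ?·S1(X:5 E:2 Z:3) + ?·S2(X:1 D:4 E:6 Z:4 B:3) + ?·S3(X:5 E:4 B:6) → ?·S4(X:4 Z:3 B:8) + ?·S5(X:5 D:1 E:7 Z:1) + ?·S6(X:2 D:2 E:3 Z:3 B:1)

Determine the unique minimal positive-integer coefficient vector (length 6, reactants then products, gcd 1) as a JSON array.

Coefficients: [5, 4, 3, 3, 4, 6]

X: 5·5+4·1+3·5 = 44 | 3·4+4·5+6·2 = 44
D: 5·0+4·4+3·0 = 16 | 3·0+4·1+6·2 = 16
E: 5·2+4·6+3·4 = 46 | 3·0+4·7+6·3 = 46
Z: 5·3+4·4+3·0 = 31 | 3·3+4·1+6·3 = 31
B: 5·0+4·3+3·6 = 30 | 3·8+4·0+6·1 = 30
gcd(5,4,3,3,4,6) = 1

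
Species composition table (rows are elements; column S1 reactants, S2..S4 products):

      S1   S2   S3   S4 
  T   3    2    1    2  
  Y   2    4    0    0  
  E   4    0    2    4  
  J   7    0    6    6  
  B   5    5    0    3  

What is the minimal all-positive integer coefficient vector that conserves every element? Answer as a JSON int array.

T: 6·3 = 18 | 3·2+2·1+5·2 = 18
Y: 6·2 = 12 | 3·4+2·0+5·0 = 12
E: 6·4 = 24 | 3·0+2·2+5·4 = 24
J: 6·7 = 42 | 3·0+2·6+5·6 = 42
B: 6·5 = 30 | 3·5+2·0+5·3 = 30
gcd(6,3,2,5) = 1

Coefficients: [6, 3, 2, 5]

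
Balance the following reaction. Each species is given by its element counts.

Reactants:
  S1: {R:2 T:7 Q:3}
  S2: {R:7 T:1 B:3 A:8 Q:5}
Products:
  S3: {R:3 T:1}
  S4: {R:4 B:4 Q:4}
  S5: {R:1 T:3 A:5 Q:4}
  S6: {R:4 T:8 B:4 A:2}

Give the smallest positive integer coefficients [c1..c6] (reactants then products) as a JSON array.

Coefficients: [4, 4, 6, 2, 6, 1]

R: 4·2+4·7 = 36 | 6·3+2·4+6·1+1·4 = 36
T: 4·7+4·1 = 32 | 6·1+2·0+6·3+1·8 = 32
B: 4·0+4·3 = 12 | 6·0+2·4+6·0+1·4 = 12
A: 4·0+4·8 = 32 | 6·0+2·0+6·5+1·2 = 32
Q: 4·3+4·5 = 32 | 6·0+2·4+6·4+1·0 = 32
gcd(4,4,6,2,6,1) = 1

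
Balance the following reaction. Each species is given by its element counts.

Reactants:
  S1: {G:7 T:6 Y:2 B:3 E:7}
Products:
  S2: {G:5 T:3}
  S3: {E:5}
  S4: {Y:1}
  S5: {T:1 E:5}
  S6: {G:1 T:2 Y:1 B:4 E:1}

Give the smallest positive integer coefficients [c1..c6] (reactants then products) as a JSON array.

Coefficients: [4, 5, 2, 5, 3, 3]

G: 4·7 = 28 | 5·5+2·0+5·0+3·0+3·1 = 28
T: 4·6 = 24 | 5·3+2·0+5·0+3·1+3·2 = 24
Y: 4·2 = 8 | 5·0+2·0+5·1+3·0+3·1 = 8
B: 4·3 = 12 | 5·0+2·0+5·0+3·0+3·4 = 12
E: 4·7 = 28 | 5·0+2·5+5·0+3·5+3·1 = 28
gcd(4,5,2,5,3,3) = 1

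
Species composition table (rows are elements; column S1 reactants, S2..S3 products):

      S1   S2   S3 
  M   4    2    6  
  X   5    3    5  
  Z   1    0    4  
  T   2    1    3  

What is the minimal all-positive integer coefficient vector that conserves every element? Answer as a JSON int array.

M: 4·4 = 16 | 5·2+1·6 = 16
X: 4·5 = 20 | 5·3+1·5 = 20
Z: 4·1 = 4 | 5·0+1·4 = 4
T: 4·2 = 8 | 5·1+1·3 = 8
gcd(4,5,1) = 1

Coefficients: [4, 5, 1]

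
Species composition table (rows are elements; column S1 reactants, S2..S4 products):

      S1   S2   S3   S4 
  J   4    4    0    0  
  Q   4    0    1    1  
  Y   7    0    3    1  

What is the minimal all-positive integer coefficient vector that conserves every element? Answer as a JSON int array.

Coefficients: [2, 2, 3, 5]

J: 2·4 = 8 | 2·4+3·0+5·0 = 8
Q: 2·4 = 8 | 2·0+3·1+5·1 = 8
Y: 2·7 = 14 | 2·0+3·3+5·1 = 14
gcd(2,2,3,5) = 1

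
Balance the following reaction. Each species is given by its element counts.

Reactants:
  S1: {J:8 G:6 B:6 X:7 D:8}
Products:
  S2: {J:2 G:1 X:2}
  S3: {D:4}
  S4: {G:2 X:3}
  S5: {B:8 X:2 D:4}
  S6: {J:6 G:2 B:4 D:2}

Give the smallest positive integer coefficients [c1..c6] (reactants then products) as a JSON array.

J: 4·8 = 32 | 4·2+5·0+6·0+1·0+4·6 = 32
G: 4·6 = 24 | 4·1+5·0+6·2+1·0+4·2 = 24
B: 4·6 = 24 | 4·0+5·0+6·0+1·8+4·4 = 24
X: 4·7 = 28 | 4·2+5·0+6·3+1·2+4·0 = 28
D: 4·8 = 32 | 4·0+5·4+6·0+1·4+4·2 = 32
gcd(4,4,5,6,1,4) = 1

Coefficients: [4, 4, 5, 6, 1, 4]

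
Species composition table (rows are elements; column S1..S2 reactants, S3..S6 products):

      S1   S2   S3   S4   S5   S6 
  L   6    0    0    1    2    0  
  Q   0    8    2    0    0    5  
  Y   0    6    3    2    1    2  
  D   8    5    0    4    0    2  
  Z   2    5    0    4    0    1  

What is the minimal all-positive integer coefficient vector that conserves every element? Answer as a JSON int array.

L: 1·6+4·0 = 6 | 1·0+4·1+1·2+6·0 = 6
Q: 1·0+4·8 = 32 | 1·2+4·0+1·0+6·5 = 32
Y: 1·0+4·6 = 24 | 1·3+4·2+1·1+6·2 = 24
D: 1·8+4·5 = 28 | 1·0+4·4+1·0+6·2 = 28
Z: 1·2+4·5 = 22 | 1·0+4·4+1·0+6·1 = 22
gcd(1,4,1,4,1,6) = 1

Coefficients: [1, 4, 1, 4, 1, 6]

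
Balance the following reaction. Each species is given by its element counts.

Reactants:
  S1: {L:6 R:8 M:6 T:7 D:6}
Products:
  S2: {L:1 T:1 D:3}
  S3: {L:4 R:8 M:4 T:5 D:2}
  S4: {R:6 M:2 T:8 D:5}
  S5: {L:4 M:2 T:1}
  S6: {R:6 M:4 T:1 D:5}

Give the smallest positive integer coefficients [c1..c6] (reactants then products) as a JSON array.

Coefficients: [5, 2, 2, 2, 5, 2]

L: 5·6 = 30 | 2·1+2·4+2·0+5·4+2·0 = 30
R: 5·8 = 40 | 2·0+2·8+2·6+5·0+2·6 = 40
M: 5·6 = 30 | 2·0+2·4+2·2+5·2+2·4 = 30
T: 5·7 = 35 | 2·1+2·5+2·8+5·1+2·1 = 35
D: 5·6 = 30 | 2·3+2·2+2·5+5·0+2·5 = 30
gcd(5,2,2,2,5,2) = 1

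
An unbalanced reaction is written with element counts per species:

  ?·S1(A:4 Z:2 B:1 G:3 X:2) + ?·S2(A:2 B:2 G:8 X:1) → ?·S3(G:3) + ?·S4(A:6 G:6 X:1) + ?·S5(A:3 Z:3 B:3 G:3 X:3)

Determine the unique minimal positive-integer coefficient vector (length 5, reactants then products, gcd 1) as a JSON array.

Coefficients: [6, 3, 4, 3, 4]

A: 6·4+3·2 = 30 | 4·0+3·6+4·3 = 30
Z: 6·2+3·0 = 12 | 4·0+3·0+4·3 = 12
B: 6·1+3·2 = 12 | 4·0+3·0+4·3 = 12
G: 6·3+3·8 = 42 | 4·3+3·6+4·3 = 42
X: 6·2+3·1 = 15 | 4·0+3·1+4·3 = 15
gcd(6,3,4,3,4) = 1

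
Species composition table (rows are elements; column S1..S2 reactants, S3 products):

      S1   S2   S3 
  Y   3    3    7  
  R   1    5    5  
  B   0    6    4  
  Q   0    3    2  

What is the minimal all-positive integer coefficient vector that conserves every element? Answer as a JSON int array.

Coefficients: [5, 2, 3]

Y: 5·3+2·3 = 21 | 3·7 = 21
R: 5·1+2·5 = 15 | 3·5 = 15
B: 5·0+2·6 = 12 | 3·4 = 12
Q: 5·0+2·3 = 6 | 3·2 = 6
gcd(5,2,3) = 1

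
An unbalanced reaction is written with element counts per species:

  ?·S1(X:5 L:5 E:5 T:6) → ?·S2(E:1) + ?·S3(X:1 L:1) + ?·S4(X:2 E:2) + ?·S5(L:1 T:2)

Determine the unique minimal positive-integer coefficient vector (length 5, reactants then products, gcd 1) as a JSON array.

Coefficients: [2, 4, 4, 3, 6]

X: 2·5 = 10 | 4·0+4·1+3·2+6·0 = 10
L: 2·5 = 10 | 4·0+4·1+3·0+6·1 = 10
E: 2·5 = 10 | 4·1+4·0+3·2+6·0 = 10
T: 2·6 = 12 | 4·0+4·0+3·0+6·2 = 12
gcd(2,4,4,3,6) = 1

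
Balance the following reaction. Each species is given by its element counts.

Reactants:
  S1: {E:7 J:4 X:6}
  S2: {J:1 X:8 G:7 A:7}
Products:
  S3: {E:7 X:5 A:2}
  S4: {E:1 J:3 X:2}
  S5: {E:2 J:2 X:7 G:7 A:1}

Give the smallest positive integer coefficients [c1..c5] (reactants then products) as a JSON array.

E: 4·7+1·0 = 28 | 3·7+5·1+1·2 = 28
J: 4·4+1·1 = 17 | 3·0+5·3+1·2 = 17
X: 4·6+1·8 = 32 | 3·5+5·2+1·7 = 32
G: 4·0+1·7 = 7 | 3·0+5·0+1·7 = 7
A: 4·0+1·7 = 7 | 3·2+5·0+1·1 = 7
gcd(4,1,3,5,1) = 1

Coefficients: [4, 1, 3, 5, 1]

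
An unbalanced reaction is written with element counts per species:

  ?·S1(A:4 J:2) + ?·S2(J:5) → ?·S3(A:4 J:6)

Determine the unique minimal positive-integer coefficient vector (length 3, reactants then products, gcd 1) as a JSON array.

Coefficients: [5, 4, 5]

A: 5·4+4·0 = 20 | 5·4 = 20
J: 5·2+4·5 = 30 | 5·6 = 30
gcd(5,4,5) = 1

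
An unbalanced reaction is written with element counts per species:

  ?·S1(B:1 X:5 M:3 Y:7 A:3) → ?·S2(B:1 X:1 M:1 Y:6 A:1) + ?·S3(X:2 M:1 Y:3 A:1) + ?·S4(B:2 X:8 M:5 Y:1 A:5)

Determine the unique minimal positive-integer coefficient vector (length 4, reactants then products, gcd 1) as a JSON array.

Coefficients: [4, 2, 5, 1]

B: 4·1 = 4 | 2·1+5·0+1·2 = 4
X: 4·5 = 20 | 2·1+5·2+1·8 = 20
M: 4·3 = 12 | 2·1+5·1+1·5 = 12
Y: 4·7 = 28 | 2·6+5·3+1·1 = 28
A: 4·3 = 12 | 2·1+5·1+1·5 = 12
gcd(4,2,5,1) = 1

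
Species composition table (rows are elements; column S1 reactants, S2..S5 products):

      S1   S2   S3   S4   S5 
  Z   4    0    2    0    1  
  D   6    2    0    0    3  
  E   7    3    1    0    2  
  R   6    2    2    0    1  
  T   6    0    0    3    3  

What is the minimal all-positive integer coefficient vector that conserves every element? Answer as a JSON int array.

Z: 3·4 = 12 | 3·0+4·2+2·0+4·1 = 12
D: 3·6 = 18 | 3·2+4·0+2·0+4·3 = 18
E: 3·7 = 21 | 3·3+4·1+2·0+4·2 = 21
R: 3·6 = 18 | 3·2+4·2+2·0+4·1 = 18
T: 3·6 = 18 | 3·0+4·0+2·3+4·3 = 18
gcd(3,3,4,2,4) = 1

Coefficients: [3, 3, 4, 2, 4]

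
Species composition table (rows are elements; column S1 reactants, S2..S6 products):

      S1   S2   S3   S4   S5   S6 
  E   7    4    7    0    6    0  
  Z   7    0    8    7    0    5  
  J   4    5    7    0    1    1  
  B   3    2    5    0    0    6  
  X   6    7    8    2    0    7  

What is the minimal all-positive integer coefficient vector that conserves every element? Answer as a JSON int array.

Coefficients: [6, 1, 2, 3, 4, 1]

E: 6·7 = 42 | 1·4+2·7+3·0+4·6+1·0 = 42
Z: 6·7 = 42 | 1·0+2·8+3·7+4·0+1·5 = 42
J: 6·4 = 24 | 1·5+2·7+3·0+4·1+1·1 = 24
B: 6·3 = 18 | 1·2+2·5+3·0+4·0+1·6 = 18
X: 6·6 = 36 | 1·7+2·8+3·2+4·0+1·7 = 36
gcd(6,1,2,3,4,1) = 1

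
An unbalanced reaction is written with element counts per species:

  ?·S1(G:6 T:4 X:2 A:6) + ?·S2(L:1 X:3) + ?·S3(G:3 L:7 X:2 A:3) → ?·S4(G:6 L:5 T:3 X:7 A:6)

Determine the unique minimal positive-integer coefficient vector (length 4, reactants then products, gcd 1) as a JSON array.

G: 3·6+6·0+2·3 = 24 | 4·6 = 24
L: 3·0+6·1+2·7 = 20 | 4·5 = 20
T: 3·4+6·0+2·0 = 12 | 4·3 = 12
X: 3·2+6·3+2·2 = 28 | 4·7 = 28
A: 3·6+6·0+2·3 = 24 | 4·6 = 24
gcd(3,6,2,4) = 1

Coefficients: [3, 6, 2, 4]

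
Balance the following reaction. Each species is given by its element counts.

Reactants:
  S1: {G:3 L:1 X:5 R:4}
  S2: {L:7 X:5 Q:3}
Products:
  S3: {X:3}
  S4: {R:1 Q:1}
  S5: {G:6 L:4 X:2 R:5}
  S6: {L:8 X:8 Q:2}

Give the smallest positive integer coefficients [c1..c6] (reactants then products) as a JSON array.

G: 4·3+4·0 = 12 | 4·0+6·0+2·6+3·0 = 12
L: 4·1+4·7 = 32 | 4·0+6·0+2·4+3·8 = 32
X: 4·5+4·5 = 40 | 4·3+6·0+2·2+3·8 = 40
R: 4·4+4·0 = 16 | 4·0+6·1+2·5+3·0 = 16
Q: 4·0+4·3 = 12 | 4·0+6·1+2·0+3·2 = 12
gcd(4,4,4,6,2,3) = 1

Coefficients: [4, 4, 4, 6, 2, 3]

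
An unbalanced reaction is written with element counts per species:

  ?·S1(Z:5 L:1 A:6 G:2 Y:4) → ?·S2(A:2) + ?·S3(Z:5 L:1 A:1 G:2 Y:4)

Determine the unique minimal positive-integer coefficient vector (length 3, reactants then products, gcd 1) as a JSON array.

Coefficients: [2, 5, 2]

Z: 2·5 = 10 | 5·0+2·5 = 10
L: 2·1 = 2 | 5·0+2·1 = 2
A: 2·6 = 12 | 5·2+2·1 = 12
G: 2·2 = 4 | 5·0+2·2 = 4
Y: 2·4 = 8 | 5·0+2·4 = 8
gcd(2,5,2) = 1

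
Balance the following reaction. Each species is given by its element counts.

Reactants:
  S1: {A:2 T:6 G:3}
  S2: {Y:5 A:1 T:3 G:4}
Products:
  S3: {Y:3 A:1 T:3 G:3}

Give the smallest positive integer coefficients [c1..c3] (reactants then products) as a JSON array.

Y: 1·0+3·5 = 15 | 5·3 = 15
A: 1·2+3·1 = 5 | 5·1 = 5
T: 1·6+3·3 = 15 | 5·3 = 15
G: 1·3+3·4 = 15 | 5·3 = 15
gcd(1,3,5) = 1

Coefficients: [1, 3, 5]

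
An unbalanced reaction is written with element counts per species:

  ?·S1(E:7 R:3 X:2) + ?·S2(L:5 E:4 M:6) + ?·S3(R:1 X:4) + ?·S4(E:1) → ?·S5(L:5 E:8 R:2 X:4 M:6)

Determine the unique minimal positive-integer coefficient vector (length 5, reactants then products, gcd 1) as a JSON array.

L: 2·0+5·5+4·0+6·0 = 25 | 5·5 = 25
E: 2·7+5·4+4·0+6·1 = 40 | 5·8 = 40
R: 2·3+5·0+4·1+6·0 = 10 | 5·2 = 10
X: 2·2+5·0+4·4+6·0 = 20 | 5·4 = 20
M: 2·0+5·6+4·0+6·0 = 30 | 5·6 = 30
gcd(2,5,4,6,5) = 1

Coefficients: [2, 5, 4, 6, 5]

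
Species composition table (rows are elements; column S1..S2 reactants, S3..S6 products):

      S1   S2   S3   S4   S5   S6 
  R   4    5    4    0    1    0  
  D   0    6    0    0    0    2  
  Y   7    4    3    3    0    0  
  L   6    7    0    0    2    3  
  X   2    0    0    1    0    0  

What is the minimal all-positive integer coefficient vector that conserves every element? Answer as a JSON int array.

R: 2·4+1·5 = 13 | 2·4+4·0+5·1+3·0 = 13
D: 2·0+1·6 = 6 | 2·0+4·0+5·0+3·2 = 6
Y: 2·7+1·4 = 18 | 2·3+4·3+5·0+3·0 = 18
L: 2·6+1·7 = 19 | 2·0+4·0+5·2+3·3 = 19
X: 2·2+1·0 = 4 | 2·0+4·1+5·0+3·0 = 4
gcd(2,1,2,4,5,3) = 1

Coefficients: [2, 1, 2, 4, 5, 3]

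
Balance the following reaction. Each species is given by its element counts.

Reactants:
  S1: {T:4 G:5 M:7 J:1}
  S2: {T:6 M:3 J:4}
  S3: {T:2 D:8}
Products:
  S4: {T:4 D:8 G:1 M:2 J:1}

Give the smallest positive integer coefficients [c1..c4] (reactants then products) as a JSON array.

T: 1·4+1·6+5·2 = 20 | 5·4 = 20
D: 1·0+1·0+5·8 = 40 | 5·8 = 40
G: 1·5+1·0+5·0 = 5 | 5·1 = 5
M: 1·7+1·3+5·0 = 10 | 5·2 = 10
J: 1·1+1·4+5·0 = 5 | 5·1 = 5
gcd(1,1,5,5) = 1

Coefficients: [1, 1, 5, 5]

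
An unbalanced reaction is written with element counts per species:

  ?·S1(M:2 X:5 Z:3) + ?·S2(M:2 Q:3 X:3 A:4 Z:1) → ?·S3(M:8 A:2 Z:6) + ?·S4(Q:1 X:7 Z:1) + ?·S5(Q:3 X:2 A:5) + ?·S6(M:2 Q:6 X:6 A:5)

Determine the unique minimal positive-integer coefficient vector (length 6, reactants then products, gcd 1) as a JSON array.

M: 3·2+6·2 = 18 | 2·8+3·0+3·0+1·2 = 18
Q: 3·0+6·3 = 18 | 2·0+3·1+3·3+1·6 = 18
X: 3·5+6·3 = 33 | 2·0+3·7+3·2+1·6 = 33
A: 3·0+6·4 = 24 | 2·2+3·0+3·5+1·5 = 24
Z: 3·3+6·1 = 15 | 2·6+3·1+3·0+1·0 = 15
gcd(3,6,2,3,3,1) = 1

Coefficients: [3, 6, 2, 3, 3, 1]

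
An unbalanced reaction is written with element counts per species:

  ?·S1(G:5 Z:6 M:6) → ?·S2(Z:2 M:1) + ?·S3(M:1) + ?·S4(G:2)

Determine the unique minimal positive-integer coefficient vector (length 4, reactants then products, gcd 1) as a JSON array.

Coefficients: [2, 6, 6, 5]

G: 2·5 = 10 | 6·0+6·0+5·2 = 10
Z: 2·6 = 12 | 6·2+6·0+5·0 = 12
M: 2·6 = 12 | 6·1+6·1+5·0 = 12
gcd(2,6,6,5) = 1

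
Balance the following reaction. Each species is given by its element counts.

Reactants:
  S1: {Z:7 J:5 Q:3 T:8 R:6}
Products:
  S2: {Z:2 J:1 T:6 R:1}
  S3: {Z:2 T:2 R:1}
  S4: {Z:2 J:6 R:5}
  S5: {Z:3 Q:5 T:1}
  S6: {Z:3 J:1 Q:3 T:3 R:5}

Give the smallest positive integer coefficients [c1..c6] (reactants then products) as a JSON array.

Coefficients: [6, 5, 6, 4, 3, 1]

Z: 6·7 = 42 | 5·2+6·2+4·2+3·3+1·3 = 42
J: 6·5 = 30 | 5·1+6·0+4·6+3·0+1·1 = 30
Q: 6·3 = 18 | 5·0+6·0+4·0+3·5+1·3 = 18
T: 6·8 = 48 | 5·6+6·2+4·0+3·1+1·3 = 48
R: 6·6 = 36 | 5·1+6·1+4·5+3·0+1·5 = 36
gcd(6,5,6,4,3,1) = 1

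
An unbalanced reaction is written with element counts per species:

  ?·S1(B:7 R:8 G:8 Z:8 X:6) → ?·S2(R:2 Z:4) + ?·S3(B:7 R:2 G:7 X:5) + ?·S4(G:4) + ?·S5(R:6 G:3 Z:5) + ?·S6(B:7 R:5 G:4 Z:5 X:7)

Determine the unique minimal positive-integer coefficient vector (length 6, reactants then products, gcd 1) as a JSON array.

B: 4·7 = 28 | 3·0+2·7+1·0+2·0+2·7 = 28
R: 4·8 = 32 | 3·2+2·2+1·0+2·6+2·5 = 32
G: 4·8 = 32 | 3·0+2·7+1·4+2·3+2·4 = 32
Z: 4·8 = 32 | 3·4+2·0+1·0+2·5+2·5 = 32
X: 4·6 = 24 | 3·0+2·5+1·0+2·0+2·7 = 24
gcd(4,3,2,1,2,2) = 1

Coefficients: [4, 3, 2, 1, 2, 2]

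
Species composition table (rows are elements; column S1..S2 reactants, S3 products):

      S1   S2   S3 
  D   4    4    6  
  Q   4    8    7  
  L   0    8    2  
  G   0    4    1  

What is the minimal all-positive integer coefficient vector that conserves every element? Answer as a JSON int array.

D: 5·4+1·4 = 24 | 4·6 = 24
Q: 5·4+1·8 = 28 | 4·7 = 28
L: 5·0+1·8 = 8 | 4·2 = 8
G: 5·0+1·4 = 4 | 4·1 = 4
gcd(5,1,4) = 1

Coefficients: [5, 1, 4]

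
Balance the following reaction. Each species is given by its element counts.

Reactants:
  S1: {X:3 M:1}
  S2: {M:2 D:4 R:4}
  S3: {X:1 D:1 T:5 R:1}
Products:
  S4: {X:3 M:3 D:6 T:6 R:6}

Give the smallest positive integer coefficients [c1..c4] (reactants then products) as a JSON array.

X: 3·3+6·0+6·1 = 15 | 5·3 = 15
M: 3·1+6·2+6·0 = 15 | 5·3 = 15
D: 3·0+6·4+6·1 = 30 | 5·6 = 30
T: 3·0+6·0+6·5 = 30 | 5·6 = 30
R: 3·0+6·4+6·1 = 30 | 5·6 = 30
gcd(3,6,6,5) = 1

Coefficients: [3, 6, 6, 5]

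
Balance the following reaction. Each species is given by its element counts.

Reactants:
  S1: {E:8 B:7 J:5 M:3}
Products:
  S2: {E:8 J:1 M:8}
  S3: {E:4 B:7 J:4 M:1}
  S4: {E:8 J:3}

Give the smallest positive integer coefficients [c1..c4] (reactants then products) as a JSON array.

E: 4·8 = 32 | 1·8+4·4+1·8 = 32
B: 4·7 = 28 | 1·0+4·7+1·0 = 28
J: 4·5 = 20 | 1·1+4·4+1·3 = 20
M: 4·3 = 12 | 1·8+4·1+1·0 = 12
gcd(4,1,4,1) = 1

Coefficients: [4, 1, 4, 1]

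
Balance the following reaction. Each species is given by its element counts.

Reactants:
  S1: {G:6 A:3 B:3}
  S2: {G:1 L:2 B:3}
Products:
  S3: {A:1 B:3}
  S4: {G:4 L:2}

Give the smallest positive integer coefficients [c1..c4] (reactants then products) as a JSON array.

Coefficients: [1, 2, 3, 2]

G: 1·6+2·1 = 8 | 3·0+2·4 = 8
L: 1·0+2·2 = 4 | 3·0+2·2 = 4
A: 1·3+2·0 = 3 | 3·1+2·0 = 3
B: 1·3+2·3 = 9 | 3·3+2·0 = 9
gcd(1,2,3,2) = 1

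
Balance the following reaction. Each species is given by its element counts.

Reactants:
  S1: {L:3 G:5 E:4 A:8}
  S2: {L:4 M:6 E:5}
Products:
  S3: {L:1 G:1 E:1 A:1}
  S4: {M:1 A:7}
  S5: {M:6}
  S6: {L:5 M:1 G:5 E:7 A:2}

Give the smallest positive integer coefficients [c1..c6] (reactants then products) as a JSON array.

Coefficients: [4, 2, 5, 3, 1, 3]

L: 4·3+2·4 = 20 | 5·1+3·0+1·0+3·5 = 20
M: 4·0+2·6 = 12 | 5·0+3·1+1·6+3·1 = 12
G: 4·5+2·0 = 20 | 5·1+3·0+1·0+3·5 = 20
E: 4·4+2·5 = 26 | 5·1+3·0+1·0+3·7 = 26
A: 4·8+2·0 = 32 | 5·1+3·7+1·0+3·2 = 32
gcd(4,2,5,3,1,3) = 1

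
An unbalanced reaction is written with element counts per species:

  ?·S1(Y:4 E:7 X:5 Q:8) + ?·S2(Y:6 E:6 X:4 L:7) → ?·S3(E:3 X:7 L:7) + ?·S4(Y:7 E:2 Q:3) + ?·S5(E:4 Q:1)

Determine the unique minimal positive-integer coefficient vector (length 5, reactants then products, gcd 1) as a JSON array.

Y: 3·4+5·6 = 42 | 5·0+6·7+6·0 = 42
E: 3·7+5·6 = 51 | 5·3+6·2+6·4 = 51
X: 3·5+5·4 = 35 | 5·7+6·0+6·0 = 35
Q: 3·8+5·0 = 24 | 5·0+6·3+6·1 = 24
L: 3·0+5·7 = 35 | 5·7+6·0+6·0 = 35
gcd(3,5,5,6,6) = 1

Coefficients: [3, 5, 5, 6, 6]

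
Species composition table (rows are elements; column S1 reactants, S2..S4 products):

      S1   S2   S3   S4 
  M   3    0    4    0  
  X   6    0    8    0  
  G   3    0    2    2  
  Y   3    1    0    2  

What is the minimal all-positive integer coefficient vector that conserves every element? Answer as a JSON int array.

M: 4·3 = 12 | 6·0+3·4+3·0 = 12
X: 4·6 = 24 | 6·0+3·8+3·0 = 24
G: 4·3 = 12 | 6·0+3·2+3·2 = 12
Y: 4·3 = 12 | 6·1+3·0+3·2 = 12
gcd(4,6,3,3) = 1

Coefficients: [4, 6, 3, 3]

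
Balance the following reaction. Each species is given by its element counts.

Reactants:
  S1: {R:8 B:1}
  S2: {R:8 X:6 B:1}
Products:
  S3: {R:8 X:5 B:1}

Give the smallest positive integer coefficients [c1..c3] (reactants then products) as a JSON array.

Coefficients: [1, 5, 6]

R: 1·8+5·8 = 48 | 6·8 = 48
X: 1·0+5·6 = 30 | 6·5 = 30
B: 1·1+5·1 = 6 | 6·1 = 6
gcd(1,5,6) = 1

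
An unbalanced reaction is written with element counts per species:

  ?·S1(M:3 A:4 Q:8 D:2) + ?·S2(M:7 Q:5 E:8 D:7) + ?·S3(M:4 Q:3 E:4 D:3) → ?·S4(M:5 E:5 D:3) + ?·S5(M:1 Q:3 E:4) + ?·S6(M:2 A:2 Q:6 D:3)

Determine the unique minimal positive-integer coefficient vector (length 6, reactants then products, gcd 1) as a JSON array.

Coefficients: [3, 3, 1, 4, 2, 6]

M: 3·3+3·7+1·4 = 34 | 4·5+2·1+6·2 = 34
A: 3·4+3·0+1·0 = 12 | 4·0+2·0+6·2 = 12
Q: 3·8+3·5+1·3 = 42 | 4·0+2·3+6·6 = 42
E: 3·0+3·8+1·4 = 28 | 4·5+2·4+6·0 = 28
D: 3·2+3·7+1·3 = 30 | 4·3+2·0+6·3 = 30
gcd(3,3,1,4,2,6) = 1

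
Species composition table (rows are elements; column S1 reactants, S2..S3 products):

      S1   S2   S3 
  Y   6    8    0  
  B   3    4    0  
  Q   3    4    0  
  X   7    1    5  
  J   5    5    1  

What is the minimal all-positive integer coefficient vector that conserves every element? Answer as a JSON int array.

Coefficients: [4, 3, 5]

Y: 4·6 = 24 | 3·8+5·0 = 24
B: 4·3 = 12 | 3·4+5·0 = 12
Q: 4·3 = 12 | 3·4+5·0 = 12
X: 4·7 = 28 | 3·1+5·5 = 28
J: 4·5 = 20 | 3·5+5·1 = 20
gcd(4,3,5) = 1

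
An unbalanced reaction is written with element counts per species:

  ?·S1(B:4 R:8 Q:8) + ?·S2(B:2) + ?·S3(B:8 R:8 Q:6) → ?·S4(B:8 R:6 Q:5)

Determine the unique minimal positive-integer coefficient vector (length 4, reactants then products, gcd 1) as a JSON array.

B: 1·4+6·2+2·8 = 32 | 4·8 = 32
R: 1·8+6·0+2·8 = 24 | 4·6 = 24
Q: 1·8+6·0+2·6 = 20 | 4·5 = 20
gcd(1,6,2,4) = 1

Coefficients: [1, 6, 2, 4]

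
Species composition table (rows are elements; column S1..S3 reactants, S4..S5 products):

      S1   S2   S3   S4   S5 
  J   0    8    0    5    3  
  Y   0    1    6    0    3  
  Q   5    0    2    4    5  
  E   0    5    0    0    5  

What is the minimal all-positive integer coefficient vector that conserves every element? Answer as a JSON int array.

Coefficients: [5, 3, 1, 3, 3]

J: 5·0+3·8+1·0 = 24 | 3·5+3·3 = 24
Y: 5·0+3·1+1·6 = 9 | 3·0+3·3 = 9
Q: 5·5+3·0+1·2 = 27 | 3·4+3·5 = 27
E: 5·0+3·5+1·0 = 15 | 3·0+3·5 = 15
gcd(5,3,1,3,3) = 1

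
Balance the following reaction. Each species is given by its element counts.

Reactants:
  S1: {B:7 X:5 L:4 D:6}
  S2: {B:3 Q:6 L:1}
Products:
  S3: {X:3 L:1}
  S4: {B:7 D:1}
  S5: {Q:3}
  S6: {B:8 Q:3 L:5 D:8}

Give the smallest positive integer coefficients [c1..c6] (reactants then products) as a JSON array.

Coefficients: [3, 3, 5, 2, 4, 2]

B: 3·7+3·3 = 30 | 5·0+2·7+4·0+2·8 = 30
Q: 3·0+3·6 = 18 | 5·0+2·0+4·3+2·3 = 18
X: 3·5+3·0 = 15 | 5·3+2·0+4·0+2·0 = 15
L: 3·4+3·1 = 15 | 5·1+2·0+4·0+2·5 = 15
D: 3·6+3·0 = 18 | 5·0+2·1+4·0+2·8 = 18
gcd(3,3,5,2,4,2) = 1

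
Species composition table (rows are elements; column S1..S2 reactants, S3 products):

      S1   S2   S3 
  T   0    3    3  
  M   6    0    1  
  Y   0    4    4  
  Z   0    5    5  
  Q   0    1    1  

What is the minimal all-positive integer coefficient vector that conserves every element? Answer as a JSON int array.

T: 1·0+6·3 = 18 | 6·3 = 18
M: 1·6+6·0 = 6 | 6·1 = 6
Y: 1·0+6·4 = 24 | 6·4 = 24
Z: 1·0+6·5 = 30 | 6·5 = 30
Q: 1·0+6·1 = 6 | 6·1 = 6
gcd(1,6,6) = 1

Coefficients: [1, 6, 6]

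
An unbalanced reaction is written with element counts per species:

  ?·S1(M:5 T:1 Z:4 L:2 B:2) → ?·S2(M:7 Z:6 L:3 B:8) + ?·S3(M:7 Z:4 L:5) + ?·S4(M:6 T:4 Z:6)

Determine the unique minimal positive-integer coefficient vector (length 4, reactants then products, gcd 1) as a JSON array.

Coefficients: [4, 1, 1, 1]

M: 4·5 = 20 | 1·7+1·7+1·6 = 20
T: 4·1 = 4 | 1·0+1·0+1·4 = 4
Z: 4·4 = 16 | 1·6+1·4+1·6 = 16
L: 4·2 = 8 | 1·3+1·5+1·0 = 8
B: 4·2 = 8 | 1·8+1·0+1·0 = 8
gcd(4,1,1,1) = 1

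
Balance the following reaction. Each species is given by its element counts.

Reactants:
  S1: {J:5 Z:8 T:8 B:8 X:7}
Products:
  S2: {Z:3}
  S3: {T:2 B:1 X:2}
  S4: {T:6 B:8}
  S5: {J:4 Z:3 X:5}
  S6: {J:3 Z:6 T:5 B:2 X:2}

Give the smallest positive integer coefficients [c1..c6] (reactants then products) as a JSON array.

J: 6·5 = 30 | 6·0+4·0+5·0+6·4+2·3 = 30
Z: 6·8 = 48 | 6·3+4·0+5·0+6·3+2·6 = 48
T: 6·8 = 48 | 6·0+4·2+5·6+6·0+2·5 = 48
B: 6·8 = 48 | 6·0+4·1+5·8+6·0+2·2 = 48
X: 6·7 = 42 | 6·0+4·2+5·0+6·5+2·2 = 42
gcd(6,6,4,5,6,2) = 1

Coefficients: [6, 6, 4, 5, 6, 2]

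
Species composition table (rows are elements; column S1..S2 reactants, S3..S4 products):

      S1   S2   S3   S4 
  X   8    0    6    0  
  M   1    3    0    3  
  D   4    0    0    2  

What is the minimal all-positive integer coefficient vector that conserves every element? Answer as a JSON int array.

X: 3·8+5·0 = 24 | 4·6+6·0 = 24
M: 3·1+5·3 = 18 | 4·0+6·3 = 18
D: 3·4+5·0 = 12 | 4·0+6·2 = 12
gcd(3,5,4,6) = 1

Coefficients: [3, 5, 4, 6]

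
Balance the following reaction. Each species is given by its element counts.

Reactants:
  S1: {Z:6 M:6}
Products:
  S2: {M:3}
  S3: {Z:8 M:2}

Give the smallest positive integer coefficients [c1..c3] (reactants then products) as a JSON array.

Coefficients: [4, 6, 3]

Z: 4·6 = 24 | 6·0+3·8 = 24
M: 4·6 = 24 | 6·3+3·2 = 24
gcd(4,6,3) = 1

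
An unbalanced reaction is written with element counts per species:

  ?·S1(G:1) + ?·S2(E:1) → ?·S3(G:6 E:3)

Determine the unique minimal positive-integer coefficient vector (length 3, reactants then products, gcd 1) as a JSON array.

Coefficients: [6, 3, 1]

G: 6·1+3·0 = 6 | 1·6 = 6
E: 6·0+3·1 = 3 | 1·3 = 3
gcd(6,3,1) = 1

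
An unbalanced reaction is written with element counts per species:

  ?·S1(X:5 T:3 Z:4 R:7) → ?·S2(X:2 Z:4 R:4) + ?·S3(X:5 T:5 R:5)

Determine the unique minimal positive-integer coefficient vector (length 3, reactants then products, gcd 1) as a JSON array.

Coefficients: [5, 5, 3]

X: 5·5 = 25 | 5·2+3·5 = 25
T: 5·3 = 15 | 5·0+3·5 = 15
Z: 5·4 = 20 | 5·4+3·0 = 20
R: 5·7 = 35 | 5·4+3·5 = 35
gcd(5,5,3) = 1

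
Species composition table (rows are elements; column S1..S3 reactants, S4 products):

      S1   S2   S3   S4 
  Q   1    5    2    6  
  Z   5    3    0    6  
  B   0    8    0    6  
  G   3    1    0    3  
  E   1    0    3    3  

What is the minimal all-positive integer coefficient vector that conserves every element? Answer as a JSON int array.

Coefficients: [3, 3, 3, 4]

Q: 3·1+3·5+3·2 = 24 | 4·6 = 24
Z: 3·5+3·3+3·0 = 24 | 4·6 = 24
B: 3·0+3·8+3·0 = 24 | 4·6 = 24
G: 3·3+3·1+3·0 = 12 | 4·3 = 12
E: 3·1+3·0+3·3 = 12 | 4·3 = 12
gcd(3,3,3,4) = 1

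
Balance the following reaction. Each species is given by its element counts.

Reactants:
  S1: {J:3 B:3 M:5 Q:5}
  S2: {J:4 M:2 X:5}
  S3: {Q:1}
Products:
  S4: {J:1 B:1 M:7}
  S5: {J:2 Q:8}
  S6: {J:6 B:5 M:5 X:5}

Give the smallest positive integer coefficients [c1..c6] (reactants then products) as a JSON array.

J: 4·3+2·4+4·0 = 20 | 2·1+3·2+2·6 = 20
B: 4·3+2·0+4·0 = 12 | 2·1+3·0+2·5 = 12
M: 4·5+2·2+4·0 = 24 | 2·7+3·0+2·5 = 24
X: 4·0+2·5+4·0 = 10 | 2·0+3·0+2·5 = 10
Q: 4·5+2·0+4·1 = 24 | 2·0+3·8+2·0 = 24
gcd(4,2,4,2,3,2) = 1

Coefficients: [4, 2, 4, 2, 3, 2]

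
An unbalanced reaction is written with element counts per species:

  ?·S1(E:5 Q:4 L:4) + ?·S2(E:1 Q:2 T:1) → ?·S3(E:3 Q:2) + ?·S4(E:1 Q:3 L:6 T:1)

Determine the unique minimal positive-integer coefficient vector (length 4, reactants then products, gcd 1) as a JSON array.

Coefficients: [3, 2, 5, 2]

E: 3·5+2·1 = 17 | 5·3+2·1 = 17
Q: 3·4+2·2 = 16 | 5·2+2·3 = 16
L: 3·4+2·0 = 12 | 5·0+2·6 = 12
T: 3·0+2·1 = 2 | 5·0+2·1 = 2
gcd(3,2,5,2) = 1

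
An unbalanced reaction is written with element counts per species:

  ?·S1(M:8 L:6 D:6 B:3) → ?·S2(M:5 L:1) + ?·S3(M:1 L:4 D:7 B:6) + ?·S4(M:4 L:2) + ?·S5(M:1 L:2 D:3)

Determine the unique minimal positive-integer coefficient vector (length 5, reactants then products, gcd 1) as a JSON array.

M: 6·8 = 48 | 4·5+3·1+5·4+5·1 = 48
L: 6·6 = 36 | 4·1+3·4+5·2+5·2 = 36
D: 6·6 = 36 | 4·0+3·7+5·0+5·3 = 36
B: 6·3 = 18 | 4·0+3·6+5·0+5·0 = 18
gcd(6,4,3,5,5) = 1

Coefficients: [6, 4, 3, 5, 5]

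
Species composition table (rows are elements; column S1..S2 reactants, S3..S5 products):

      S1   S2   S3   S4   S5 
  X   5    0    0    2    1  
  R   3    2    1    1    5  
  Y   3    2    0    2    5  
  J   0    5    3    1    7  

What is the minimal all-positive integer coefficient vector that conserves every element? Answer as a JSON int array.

Coefficients: [1, 3, 2, 2, 1]

X: 1·5+3·0 = 5 | 2·0+2·2+1·1 = 5
R: 1·3+3·2 = 9 | 2·1+2·1+1·5 = 9
Y: 1·3+3·2 = 9 | 2·0+2·2+1·5 = 9
J: 1·0+3·5 = 15 | 2·3+2·1+1·7 = 15
gcd(1,3,2,2,1) = 1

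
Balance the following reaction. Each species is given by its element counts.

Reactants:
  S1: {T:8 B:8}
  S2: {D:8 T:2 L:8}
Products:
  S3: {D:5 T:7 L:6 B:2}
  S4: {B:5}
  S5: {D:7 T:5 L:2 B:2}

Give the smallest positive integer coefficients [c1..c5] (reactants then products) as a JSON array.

Coefficients: [4, 4, 5, 4, 1]

D: 4·0+4·8 = 32 | 5·5+4·0+1·7 = 32
T: 4·8+4·2 = 40 | 5·7+4·0+1·5 = 40
L: 4·0+4·8 = 32 | 5·6+4·0+1·2 = 32
B: 4·8+4·0 = 32 | 5·2+4·5+1·2 = 32
gcd(4,4,5,4,1) = 1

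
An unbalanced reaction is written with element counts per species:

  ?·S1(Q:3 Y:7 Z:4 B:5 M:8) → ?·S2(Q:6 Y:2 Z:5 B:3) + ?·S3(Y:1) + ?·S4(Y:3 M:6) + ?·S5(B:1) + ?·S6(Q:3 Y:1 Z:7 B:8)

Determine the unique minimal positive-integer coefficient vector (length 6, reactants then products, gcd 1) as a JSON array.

Coefficients: [3, 1, 6, 4, 4, 1]

Q: 3·3 = 9 | 1·6+6·0+4·0+4·0+1·3 = 9
Y: 3·7 = 21 | 1·2+6·1+4·3+4·0+1·1 = 21
Z: 3·4 = 12 | 1·5+6·0+4·0+4·0+1·7 = 12
B: 3·5 = 15 | 1·3+6·0+4·0+4·1+1·8 = 15
M: 3·8 = 24 | 1·0+6·0+4·6+4·0+1·0 = 24
gcd(3,1,6,4,4,1) = 1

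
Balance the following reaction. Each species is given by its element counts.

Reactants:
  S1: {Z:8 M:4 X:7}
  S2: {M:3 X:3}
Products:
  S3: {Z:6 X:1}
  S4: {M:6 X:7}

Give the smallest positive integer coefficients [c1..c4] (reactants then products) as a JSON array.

Coefficients: [3, 6, 4, 5]

Z: 3·8+6·0 = 24 | 4·6+5·0 = 24
M: 3·4+6·3 = 30 | 4·0+5·6 = 30
X: 3·7+6·3 = 39 | 4·1+5·7 = 39
gcd(3,6,4,5) = 1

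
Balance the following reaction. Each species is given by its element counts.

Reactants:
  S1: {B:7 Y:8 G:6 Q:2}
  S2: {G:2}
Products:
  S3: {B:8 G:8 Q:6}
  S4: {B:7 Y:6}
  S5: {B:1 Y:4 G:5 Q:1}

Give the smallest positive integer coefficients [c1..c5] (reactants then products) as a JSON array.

B: 6·7+1·0 = 42 | 1·8+4·7+6·1 = 42
Y: 6·8+1·0 = 48 | 1·0+4·6+6·4 = 48
G: 6·6+1·2 = 38 | 1·8+4·0+6·5 = 38
Q: 6·2+1·0 = 12 | 1·6+4·0+6·1 = 12
gcd(6,1,1,4,6) = 1

Coefficients: [6, 1, 1, 4, 6]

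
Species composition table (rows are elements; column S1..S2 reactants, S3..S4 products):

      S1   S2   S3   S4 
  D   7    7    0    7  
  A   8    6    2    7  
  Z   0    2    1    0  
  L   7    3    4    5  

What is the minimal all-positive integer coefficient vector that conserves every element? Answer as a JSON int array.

Coefficients: [5, 1, 2, 6]

D: 5·7+1·7 = 42 | 2·0+6·7 = 42
A: 5·8+1·6 = 46 | 2·2+6·7 = 46
Z: 5·0+1·2 = 2 | 2·1+6·0 = 2
L: 5·7+1·3 = 38 | 2·4+6·5 = 38
gcd(5,1,2,6) = 1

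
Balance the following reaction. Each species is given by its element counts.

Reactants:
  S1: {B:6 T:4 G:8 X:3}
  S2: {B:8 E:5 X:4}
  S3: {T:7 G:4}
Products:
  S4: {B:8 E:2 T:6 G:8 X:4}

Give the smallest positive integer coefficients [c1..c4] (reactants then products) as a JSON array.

Coefficients: [4, 2, 2, 5]

B: 4·6+2·8+2·0 = 40 | 5·8 = 40
E: 4·0+2·5+2·0 = 10 | 5·2 = 10
T: 4·4+2·0+2·7 = 30 | 5·6 = 30
G: 4·8+2·0+2·4 = 40 | 5·8 = 40
X: 4·3+2·4+2·0 = 20 | 5·4 = 20
gcd(4,2,2,5) = 1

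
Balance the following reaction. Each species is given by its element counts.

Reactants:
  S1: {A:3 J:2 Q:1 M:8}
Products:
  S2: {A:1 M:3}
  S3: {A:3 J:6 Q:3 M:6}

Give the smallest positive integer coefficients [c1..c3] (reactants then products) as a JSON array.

A: 3·3 = 9 | 6·1+1·3 = 9
J: 3·2 = 6 | 6·0+1·6 = 6
Q: 3·1 = 3 | 6·0+1·3 = 3
M: 3·8 = 24 | 6·3+1·6 = 24
gcd(3,6,1) = 1

Coefficients: [3, 6, 1]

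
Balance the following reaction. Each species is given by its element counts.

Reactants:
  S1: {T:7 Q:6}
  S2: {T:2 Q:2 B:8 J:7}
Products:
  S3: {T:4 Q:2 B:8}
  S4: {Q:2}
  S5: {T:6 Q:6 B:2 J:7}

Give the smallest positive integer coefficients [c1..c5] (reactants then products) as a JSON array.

Coefficients: [4, 4, 3, 1, 4]

T: 4·7+4·2 = 36 | 3·4+1·0+4·6 = 36
Q: 4·6+4·2 = 32 | 3·2+1·2+4·6 = 32
B: 4·0+4·8 = 32 | 3·8+1·0+4·2 = 32
J: 4·0+4·7 = 28 | 3·0+1·0+4·7 = 28
gcd(4,4,3,1,4) = 1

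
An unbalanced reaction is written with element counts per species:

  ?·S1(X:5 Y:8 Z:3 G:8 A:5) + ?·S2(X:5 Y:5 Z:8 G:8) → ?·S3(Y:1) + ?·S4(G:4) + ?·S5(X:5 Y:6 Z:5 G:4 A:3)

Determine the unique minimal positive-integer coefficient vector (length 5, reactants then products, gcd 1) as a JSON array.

X: 3·5+2·5 = 25 | 4·0+5·0+5·5 = 25
Y: 3·8+2·5 = 34 | 4·1+5·0+5·6 = 34
Z: 3·3+2·8 = 25 | 4·0+5·0+5·5 = 25
G: 3·8+2·8 = 40 | 4·0+5·4+5·4 = 40
A: 3·5+2·0 = 15 | 4·0+5·0+5·3 = 15
gcd(3,2,4,5,5) = 1

Coefficients: [3, 2, 4, 5, 5]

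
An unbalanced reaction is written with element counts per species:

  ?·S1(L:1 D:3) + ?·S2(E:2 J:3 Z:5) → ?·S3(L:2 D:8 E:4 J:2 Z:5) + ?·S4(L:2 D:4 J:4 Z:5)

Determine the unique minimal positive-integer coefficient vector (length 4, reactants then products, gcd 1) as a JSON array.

Coefficients: [4, 2, 1, 1]

L: 4·1+2·0 = 4 | 1·2+1·2 = 4
D: 4·3+2·0 = 12 | 1·8+1·4 = 12
E: 4·0+2·2 = 4 | 1·4+1·0 = 4
J: 4·0+2·3 = 6 | 1·2+1·4 = 6
Z: 4·0+2·5 = 10 | 1·5+1·5 = 10
gcd(4,2,1,1) = 1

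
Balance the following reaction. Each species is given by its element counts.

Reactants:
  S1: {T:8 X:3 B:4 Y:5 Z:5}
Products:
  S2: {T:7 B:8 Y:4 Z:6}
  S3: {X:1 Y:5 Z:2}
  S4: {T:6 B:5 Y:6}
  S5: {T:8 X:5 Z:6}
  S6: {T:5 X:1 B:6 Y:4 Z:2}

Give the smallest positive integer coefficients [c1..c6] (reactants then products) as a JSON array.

Coefficients: [6, 1, 2, 2, 3, 1]

T: 6·8 = 48 | 1·7+2·0+2·6+3·8+1·5 = 48
X: 6·3 = 18 | 1·0+2·1+2·0+3·5+1·1 = 18
B: 6·4 = 24 | 1·8+2·0+2·5+3·0+1·6 = 24
Y: 6·5 = 30 | 1·4+2·5+2·6+3·0+1·4 = 30
Z: 6·5 = 30 | 1·6+2·2+2·0+3·6+1·2 = 30
gcd(6,1,2,2,3,1) = 1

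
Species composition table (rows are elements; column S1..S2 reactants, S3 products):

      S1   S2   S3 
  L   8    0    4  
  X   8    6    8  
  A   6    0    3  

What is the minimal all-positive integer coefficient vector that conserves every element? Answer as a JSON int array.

L: 3·8+4·0 = 24 | 6·4 = 24
X: 3·8+4·6 = 48 | 6·8 = 48
A: 3·6+4·0 = 18 | 6·3 = 18
gcd(3,4,6) = 1

Coefficients: [3, 4, 6]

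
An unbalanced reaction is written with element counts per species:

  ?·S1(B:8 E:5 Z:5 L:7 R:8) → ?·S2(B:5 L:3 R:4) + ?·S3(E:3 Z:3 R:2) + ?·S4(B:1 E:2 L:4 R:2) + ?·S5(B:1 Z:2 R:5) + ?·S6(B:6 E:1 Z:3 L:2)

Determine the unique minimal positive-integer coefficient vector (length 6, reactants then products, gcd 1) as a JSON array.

B: 5·8 = 40 | 3·5+4·0+5·1+2·1+3·6 = 40
E: 5·5 = 25 | 3·0+4·3+5·2+2·0+3·1 = 25
Z: 5·5 = 25 | 3·0+4·3+5·0+2·2+3·3 = 25
L: 5·7 = 35 | 3·3+4·0+5·4+2·0+3·2 = 35
R: 5·8 = 40 | 3·4+4·2+5·2+2·5+3·0 = 40
gcd(5,3,4,5,2,3) = 1

Coefficients: [5, 3, 4, 5, 2, 3]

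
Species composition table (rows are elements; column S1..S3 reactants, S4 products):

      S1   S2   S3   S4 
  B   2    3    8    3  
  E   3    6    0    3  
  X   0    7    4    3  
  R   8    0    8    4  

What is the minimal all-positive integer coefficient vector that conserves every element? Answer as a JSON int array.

Coefficients: [2, 2, 1, 6]

B: 2·2+2·3+1·8 = 18 | 6·3 = 18
E: 2·3+2·6+1·0 = 18 | 6·3 = 18
X: 2·0+2·7+1·4 = 18 | 6·3 = 18
R: 2·8+2·0+1·8 = 24 | 6·4 = 24
gcd(2,2,1,6) = 1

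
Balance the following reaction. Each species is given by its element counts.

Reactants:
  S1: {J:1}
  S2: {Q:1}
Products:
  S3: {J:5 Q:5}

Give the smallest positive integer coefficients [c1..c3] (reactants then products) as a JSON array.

J: 5·1+5·0 = 5 | 1·5 = 5
Q: 5·0+5·1 = 5 | 1·5 = 5
gcd(5,5,1) = 1

Coefficients: [5, 5, 1]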